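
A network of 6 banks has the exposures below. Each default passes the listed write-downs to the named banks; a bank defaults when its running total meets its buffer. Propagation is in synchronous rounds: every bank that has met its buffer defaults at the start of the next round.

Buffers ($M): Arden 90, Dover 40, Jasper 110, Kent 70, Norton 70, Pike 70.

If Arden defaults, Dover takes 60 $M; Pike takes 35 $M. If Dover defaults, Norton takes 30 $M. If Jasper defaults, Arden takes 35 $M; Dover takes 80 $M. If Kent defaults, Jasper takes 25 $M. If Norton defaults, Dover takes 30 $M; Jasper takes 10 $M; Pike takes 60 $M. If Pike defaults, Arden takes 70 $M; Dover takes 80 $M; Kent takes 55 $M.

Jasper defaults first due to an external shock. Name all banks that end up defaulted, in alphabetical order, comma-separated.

Round 1 — Jasper defaults (initial).
  Arden: +35 → 35 < 90
  Dover: +80 → 80 ≥ 40
Round 2 — Dover defaults.
  Norton: +30 → 30 < 70
No further defaults.

Dover, Jasper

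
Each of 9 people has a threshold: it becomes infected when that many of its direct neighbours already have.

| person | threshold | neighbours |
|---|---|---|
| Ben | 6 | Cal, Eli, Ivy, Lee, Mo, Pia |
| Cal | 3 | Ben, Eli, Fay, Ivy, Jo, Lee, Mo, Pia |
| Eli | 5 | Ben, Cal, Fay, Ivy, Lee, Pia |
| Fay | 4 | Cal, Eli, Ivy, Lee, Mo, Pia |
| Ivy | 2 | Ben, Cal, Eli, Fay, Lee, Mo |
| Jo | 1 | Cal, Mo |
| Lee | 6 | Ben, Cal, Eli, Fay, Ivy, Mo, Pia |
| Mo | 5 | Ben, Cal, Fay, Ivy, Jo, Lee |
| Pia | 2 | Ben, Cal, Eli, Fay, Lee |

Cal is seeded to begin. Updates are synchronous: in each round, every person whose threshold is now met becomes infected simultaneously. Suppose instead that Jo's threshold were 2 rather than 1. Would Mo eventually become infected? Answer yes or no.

With Jo's threshold at 2:
Round 1 — Cal becomes infected (initial).
Round 2 — no new infections; cascade stops.

no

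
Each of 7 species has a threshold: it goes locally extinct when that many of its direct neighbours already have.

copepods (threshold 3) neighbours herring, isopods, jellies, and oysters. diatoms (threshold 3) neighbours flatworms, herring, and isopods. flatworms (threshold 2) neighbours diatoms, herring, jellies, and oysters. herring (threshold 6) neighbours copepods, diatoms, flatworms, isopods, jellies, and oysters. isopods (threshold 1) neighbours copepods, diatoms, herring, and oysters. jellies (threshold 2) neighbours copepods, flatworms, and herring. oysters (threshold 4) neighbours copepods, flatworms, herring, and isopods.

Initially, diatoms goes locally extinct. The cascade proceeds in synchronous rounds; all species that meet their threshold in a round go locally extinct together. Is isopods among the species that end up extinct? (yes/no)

yes

Round 1 — diatoms goes locally extinct (initial).
Round 2 — checking thresholds:
  flatworms: 1 of 4 neighbours < 2, below threshold.
  herring: 1 of 6 neighbours < 6, below threshold.
  isopods: 1 of 4 neighbours ≥ 1, goes locally extinct.
Round 3 — no new extinctions; cascade stops.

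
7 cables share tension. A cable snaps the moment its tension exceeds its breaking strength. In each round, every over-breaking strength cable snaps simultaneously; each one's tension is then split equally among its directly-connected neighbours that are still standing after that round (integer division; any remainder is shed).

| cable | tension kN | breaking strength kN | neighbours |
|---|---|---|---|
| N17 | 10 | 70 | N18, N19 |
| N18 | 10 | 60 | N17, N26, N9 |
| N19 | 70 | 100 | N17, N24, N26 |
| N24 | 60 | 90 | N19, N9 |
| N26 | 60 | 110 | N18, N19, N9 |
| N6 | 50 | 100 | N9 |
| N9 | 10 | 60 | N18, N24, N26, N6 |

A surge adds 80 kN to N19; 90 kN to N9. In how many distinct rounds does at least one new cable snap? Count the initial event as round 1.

4

Round 1 — N19 at 150 > 100; N9 at 100 > 60. N19, N9 snap.
  N19 sheds 150 kN to N17, N24, N26: 50 each.
    N17: 10+50 = 60 ≤ 70
    N24: 60+50 = 110 > 90
    N26: 60+50 = 110 ≤ 110
  N9 sheds 100 kN to N18, N24, N26, N6: 25 each.
    N18: 10+25 = 35 ≤ 60
    N24: 110+25 = 135 > 90
    N26: 110+25 = 135 > 110
    N6: 50+25 = 75 ≤ 100
Round 2 — N24, N26 snap.
  N24 sheds 135 kN: no online neighbours, lost.
  N26 sheds 135 kN to N18: 135 each.
    N18: 35+135 = 170 > 60
Round 3 — N18 snaps.
  N18 sheds 170 kN to N17: 170 each.
    N17: 60+170 = 230 > 70
Round 4 — N17 snaps.
  N17 sheds 230 kN: no online neighbours, lost.
No further breaks.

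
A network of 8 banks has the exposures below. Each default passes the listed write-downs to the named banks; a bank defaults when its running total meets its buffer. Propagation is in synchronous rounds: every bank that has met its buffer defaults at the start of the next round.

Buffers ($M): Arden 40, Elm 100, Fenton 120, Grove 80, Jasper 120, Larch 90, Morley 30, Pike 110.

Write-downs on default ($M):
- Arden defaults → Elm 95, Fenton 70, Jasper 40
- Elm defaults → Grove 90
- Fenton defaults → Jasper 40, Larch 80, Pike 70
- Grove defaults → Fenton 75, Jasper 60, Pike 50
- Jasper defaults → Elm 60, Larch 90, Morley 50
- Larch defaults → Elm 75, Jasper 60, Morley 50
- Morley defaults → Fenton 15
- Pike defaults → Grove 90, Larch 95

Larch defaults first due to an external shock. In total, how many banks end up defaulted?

Round 1 — Larch defaults (initial).
  Elm: +75 → 75 < 100
  Jasper: +60 → 60 < 120
  Morley: +50 → 50 ≥ 30
Round 2 — Morley defaults.
  Fenton: +15 → 15 < 120
No further defaults.

2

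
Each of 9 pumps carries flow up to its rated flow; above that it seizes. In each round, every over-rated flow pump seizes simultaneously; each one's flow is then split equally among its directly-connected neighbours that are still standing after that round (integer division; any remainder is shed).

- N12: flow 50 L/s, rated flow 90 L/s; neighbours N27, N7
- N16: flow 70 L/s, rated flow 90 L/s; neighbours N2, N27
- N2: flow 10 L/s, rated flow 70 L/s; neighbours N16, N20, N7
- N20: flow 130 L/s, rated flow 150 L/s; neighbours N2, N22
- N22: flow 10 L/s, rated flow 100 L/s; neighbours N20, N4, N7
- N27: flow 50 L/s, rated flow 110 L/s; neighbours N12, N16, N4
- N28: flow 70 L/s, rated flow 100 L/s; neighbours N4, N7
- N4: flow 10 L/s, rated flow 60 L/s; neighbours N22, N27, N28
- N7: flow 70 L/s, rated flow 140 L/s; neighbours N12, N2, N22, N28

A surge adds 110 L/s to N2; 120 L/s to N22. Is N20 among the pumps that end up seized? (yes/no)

Round 1 — N2 at 120 > 70; N22 at 130 > 100. N2, N22 seize.
  N2 sheds 120 L/s to N16, N20, N7: 40 each.
    N16: 70+40 = 110 > 90
    N20: 130+40 = 170 > 150
    N7: 70+40 = 110 ≤ 140
  N22 sheds 130 L/s to N20, N4, N7: 43 each (1 lost).
    N20: 170+43 = 213 > 150
    N4: 10+43 = 53 ≤ 60
    N7: 110+43 = 153 > 140
Round 2 — N16, N20, N7 seize.
  N16 sheds 110 L/s to N27: 110 each.
    N27: 50+110 = 160 > 110
  N20 sheds 213 L/s: no online neighbours, lost.
  N7 sheds 153 L/s to N12, N28: 76 each (1 lost).
    N12: 50+76 = 126 > 90
    N28: 70+76 = 146 > 100
Round 3 — N12, N27, N28 seize.
  N12 sheds 126 L/s: no online neighbours, lost.
  N27 sheds 160 L/s to N4: 160 each.
    N4: 53+160 = 213 > 60
  N28 sheds 146 L/s to N4: 146 each.
    N4: 213+146 = 359 > 60
Round 4 — N4 seizes.
  N4 sheds 359 L/s: no online neighbours, lost.
No further seizures.

yes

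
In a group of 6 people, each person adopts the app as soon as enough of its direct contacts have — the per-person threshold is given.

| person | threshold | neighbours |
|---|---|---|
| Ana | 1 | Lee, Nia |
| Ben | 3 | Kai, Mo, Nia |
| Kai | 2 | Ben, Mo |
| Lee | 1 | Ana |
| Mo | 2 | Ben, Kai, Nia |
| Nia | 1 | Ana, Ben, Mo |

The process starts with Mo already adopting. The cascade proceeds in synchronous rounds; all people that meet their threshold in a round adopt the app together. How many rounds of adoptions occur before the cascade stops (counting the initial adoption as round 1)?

4

Round 1 — Mo adopts the app (initial).
Round 2 — checking thresholds:
  Ben: 1 of 3 neighbours < 3, below threshold.
  Kai: 1 of 2 neighbours < 2, below threshold.
  Nia: 1 of 3 neighbours ≥ 1, adopts the app.
Round 3 — checking thresholds:
  Ana: 1 of 2 neighbours ≥ 1, adopts the app.
  Ben: 2 of 3 neighbours < 3, below threshold.
  Kai: 1 of 2 neighbours < 2, below threshold.
Round 4 — checking thresholds:
  Ben: 2 of 3 neighbours < 3, below threshold.
  Kai: 1 of 2 neighbours < 2, below threshold.
  Lee: 1 of 1 neighbours ≥ 1, adopts the app.
Round 5 — no new adoptions; cascade stops.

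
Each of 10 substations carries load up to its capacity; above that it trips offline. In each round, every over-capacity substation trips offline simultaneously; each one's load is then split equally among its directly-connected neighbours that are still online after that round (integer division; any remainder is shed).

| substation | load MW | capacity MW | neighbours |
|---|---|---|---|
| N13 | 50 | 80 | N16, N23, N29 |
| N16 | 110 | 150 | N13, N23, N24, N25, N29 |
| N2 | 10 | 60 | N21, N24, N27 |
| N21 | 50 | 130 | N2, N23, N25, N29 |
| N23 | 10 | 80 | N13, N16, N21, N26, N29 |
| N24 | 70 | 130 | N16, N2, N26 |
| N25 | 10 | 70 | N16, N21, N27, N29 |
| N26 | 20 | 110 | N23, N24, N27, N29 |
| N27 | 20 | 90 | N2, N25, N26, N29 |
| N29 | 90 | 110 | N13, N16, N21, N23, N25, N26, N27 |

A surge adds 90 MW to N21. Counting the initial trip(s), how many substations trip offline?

Round 1 — N21 at 140 > 130. N21 trips offline.
  N21 sheds 140 MW to N2, N23, N25, N29: 35 each.
    N2: 10+35 = 45 ≤ 60
    N23: 10+35 = 45 ≤ 80
    N25: 10+35 = 45 ≤ 70
    N29: 90+35 = 125 > 110
Round 2 — N29 trips offline.
  N29 sheds 125 MW to N13, N16, N23, N25, N26, N27: 20 each (5 lost).
    N13: 50+20 = 70 ≤ 80
    N16: 110+20 = 130 ≤ 150
    N23: 45+20 = 65 ≤ 80
    N25: 45+20 = 65 ≤ 70
    N26: 20+20 = 40 ≤ 110
    N27: 20+20 = 40 ≤ 90
No further trips.

2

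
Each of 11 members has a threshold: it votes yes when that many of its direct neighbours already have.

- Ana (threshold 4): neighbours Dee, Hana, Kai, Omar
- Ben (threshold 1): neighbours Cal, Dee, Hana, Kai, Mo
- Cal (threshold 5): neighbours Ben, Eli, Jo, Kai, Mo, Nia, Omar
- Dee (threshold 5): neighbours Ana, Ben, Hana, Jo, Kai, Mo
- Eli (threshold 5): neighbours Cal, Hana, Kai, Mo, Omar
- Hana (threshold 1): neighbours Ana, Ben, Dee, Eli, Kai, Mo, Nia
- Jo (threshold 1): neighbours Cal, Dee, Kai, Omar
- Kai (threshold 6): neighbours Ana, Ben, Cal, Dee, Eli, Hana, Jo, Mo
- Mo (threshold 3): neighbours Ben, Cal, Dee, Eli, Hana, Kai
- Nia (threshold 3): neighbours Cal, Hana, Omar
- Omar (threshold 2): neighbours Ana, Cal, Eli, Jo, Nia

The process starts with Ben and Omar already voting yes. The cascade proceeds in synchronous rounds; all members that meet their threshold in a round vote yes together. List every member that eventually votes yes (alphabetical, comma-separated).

Round 1 — Ben, Omar vote yes (initial).
Round 2 — checking thresholds:
  Ana: 1 of 4 neighbours < 4, not yet.
  Cal: 2 of 7 neighbours < 5, not yet.
  Dee: 1 of 6 neighbours < 5, not yet.
  Eli: 1 of 5 neighbours < 5, not yet.
  Hana: 1 of 7 neighbours ≥ 1, votes yes.
  Jo: 1 of 4 neighbours ≥ 1, votes yes.
  Kai: 1 of 8 neighbours < 6, not yet.
  Mo: 1 of 6 neighbours < 3, not yet.
  Nia: 1 of 3 neighbours < 3, not yet.
Round 3 — no new yes votes; cascade stops.

Ben, Hana, Jo, Omar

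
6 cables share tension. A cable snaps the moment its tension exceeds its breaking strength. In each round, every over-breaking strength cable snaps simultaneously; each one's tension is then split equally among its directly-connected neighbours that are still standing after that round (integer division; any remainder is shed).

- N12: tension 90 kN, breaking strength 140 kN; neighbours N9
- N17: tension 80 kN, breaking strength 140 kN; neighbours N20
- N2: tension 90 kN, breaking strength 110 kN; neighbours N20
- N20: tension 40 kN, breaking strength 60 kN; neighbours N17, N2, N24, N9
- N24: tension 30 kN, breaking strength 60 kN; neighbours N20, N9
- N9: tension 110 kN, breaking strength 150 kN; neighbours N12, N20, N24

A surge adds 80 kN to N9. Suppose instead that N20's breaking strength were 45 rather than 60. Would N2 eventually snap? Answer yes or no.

With N20's breaking strength at 45:
Round 1 — N9 at 190 > 150. N9 snaps.
  N9 sheds 190 kN to N12, N20, N24: 63 each (1 lost).
    N12: 90+63 = 153 > 140
    N20: 40+63 = 103 > 45
    N24: 30+63 = 93 > 60
Round 2 — N12, N20, N24 snap.
  N12 sheds 153 kN: no online neighbours, lost.
  N20 sheds 103 kN to N17, N2: 51 each (1 lost).
    N17: 80+51 = 131 ≤ 140
    N2: 90+51 = 141 > 110
  N24 sheds 93 kN: no online neighbours, lost.
Round 3 — N2 snaps.
  N2 sheds 141 kN: no online neighbours, lost.
No further breaks.

yes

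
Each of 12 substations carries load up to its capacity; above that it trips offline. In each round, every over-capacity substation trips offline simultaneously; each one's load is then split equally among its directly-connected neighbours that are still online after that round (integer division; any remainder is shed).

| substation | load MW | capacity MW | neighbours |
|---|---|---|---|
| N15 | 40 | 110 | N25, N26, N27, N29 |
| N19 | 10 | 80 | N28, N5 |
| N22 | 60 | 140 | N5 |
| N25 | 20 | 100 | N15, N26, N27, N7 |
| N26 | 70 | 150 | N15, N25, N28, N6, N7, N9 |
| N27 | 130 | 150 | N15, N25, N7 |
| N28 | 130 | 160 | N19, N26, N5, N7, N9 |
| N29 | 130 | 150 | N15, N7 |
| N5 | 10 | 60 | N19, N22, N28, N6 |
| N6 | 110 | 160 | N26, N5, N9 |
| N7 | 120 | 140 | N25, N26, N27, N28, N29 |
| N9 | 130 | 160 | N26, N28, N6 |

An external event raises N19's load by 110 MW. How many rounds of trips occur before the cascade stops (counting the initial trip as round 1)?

5

Round 1 — N19 at 120 > 80. N19 trips offline.
  N19 sheds 120 MW to N28, N5: 60 each.
    N28: 130+60 = 190 > 160
    N5: 10+60 = 70 > 60
Round 2 — N28, N5 trip offline.
  N28 sheds 190 MW to N26, N7, N9: 63 each (1 lost).
    N26: 70+63 = 133 ≤ 150
    N7: 120+63 = 183 > 140
    N9: 130+63 = 193 > 160
  N5 sheds 70 MW to N22, N6: 35 each.
    N22: 60+35 = 95 ≤ 140
    N6: 110+35 = 145 ≤ 160
Round 3 — N7, N9 trip offline.
  N7 sheds 183 MW to N25, N26, N27, N29: 45 each (3 lost).
    N25: 20+45 = 65 ≤ 100
    N26: 133+45 = 178 > 150
    N27: 130+45 = 175 > 150
    N29: 130+45 = 175 > 150
  N9 sheds 193 MW to N26, N6: 96 each (1 lost).
    N26: 178+96 = 274 > 150
    N6: 145+96 = 241 > 160
Round 4 — N26, N27, N29, N6 trip offline.
  N26 sheds 274 MW to N15, N25: 137 each.
    N15: 40+137 = 177 > 110
    N25: 65+137 = 202 > 100
  N27 sheds 175 MW to N15, N25: 87 each (1 lost).
    N15: 177+87 = 264 > 110
    N25: 202+87 = 289 > 100
  N29 sheds 175 MW to N15: 175 each.
    N15: 264+175 = 439 > 110
  N6 sheds 241 MW: no online neighbours, lost.
Round 5 — N15, N25 trip offline.
  N15 sheds 439 MW: no online neighbours, lost.
  N25 sheds 289 MW: no online neighbours, lost.
No further trips.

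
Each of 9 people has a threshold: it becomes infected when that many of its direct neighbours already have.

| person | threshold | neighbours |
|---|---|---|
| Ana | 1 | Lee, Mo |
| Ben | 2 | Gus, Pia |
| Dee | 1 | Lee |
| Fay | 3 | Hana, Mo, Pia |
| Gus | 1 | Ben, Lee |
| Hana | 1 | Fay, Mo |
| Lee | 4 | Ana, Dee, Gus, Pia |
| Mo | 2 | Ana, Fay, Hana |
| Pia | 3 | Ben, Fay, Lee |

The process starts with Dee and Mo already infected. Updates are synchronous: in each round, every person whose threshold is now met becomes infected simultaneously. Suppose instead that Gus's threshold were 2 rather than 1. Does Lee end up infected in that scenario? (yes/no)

With Gus's threshold at 2:
Round 1 — Dee, Mo become infected (initial).
Round 2 — checking thresholds:
  Ana: 1 of 2 neighbours ≥ 1, becomes infected.
  Fay: 1 of 3 neighbours < 3, below threshold.
  Hana: 1 of 2 neighbours ≥ 1, becomes infected.
  Lee: 1 of 4 neighbours < 4, below threshold.
Round 3 — no new infections; cascade stops.

no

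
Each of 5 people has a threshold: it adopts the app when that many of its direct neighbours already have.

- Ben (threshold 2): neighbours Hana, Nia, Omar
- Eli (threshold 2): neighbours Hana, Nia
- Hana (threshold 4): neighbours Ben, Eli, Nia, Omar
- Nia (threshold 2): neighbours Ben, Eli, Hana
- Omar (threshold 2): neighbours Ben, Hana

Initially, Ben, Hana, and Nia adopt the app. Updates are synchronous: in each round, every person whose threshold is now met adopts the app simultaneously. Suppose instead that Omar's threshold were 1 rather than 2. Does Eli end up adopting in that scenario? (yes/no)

yes

With Omar's threshold at 1:
Round 1 — Ben, Hana, Nia adopt the app (initial).
Round 2 — checking thresholds:
  Eli: 2 of 2 neighbours ≥ 2, adopts the app.
  Omar: 2 of 2 neighbours ≥ 1, adopts the app.
Round 3 — no new adoptions; cascade stops.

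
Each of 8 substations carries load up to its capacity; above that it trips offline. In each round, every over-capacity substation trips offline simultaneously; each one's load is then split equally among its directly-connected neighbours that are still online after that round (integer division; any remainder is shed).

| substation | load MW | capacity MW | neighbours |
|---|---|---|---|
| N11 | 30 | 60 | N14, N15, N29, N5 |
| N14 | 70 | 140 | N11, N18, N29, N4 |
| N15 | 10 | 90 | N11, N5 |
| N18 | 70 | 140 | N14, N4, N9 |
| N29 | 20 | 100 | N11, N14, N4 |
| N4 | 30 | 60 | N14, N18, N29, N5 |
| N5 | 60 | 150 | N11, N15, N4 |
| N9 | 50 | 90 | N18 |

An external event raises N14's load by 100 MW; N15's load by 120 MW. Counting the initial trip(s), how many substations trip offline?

6

Round 1 — N14 at 170 > 140; N15 at 130 > 90. N14, N15 trip offline.
  N14 sheds 170 MW to N11, N18, N29, N4: 42 each (2 lost).
    N11: 30+42 = 72 > 60
    N18: 70+42 = 112 ≤ 140
    N29: 20+42 = 62 ≤ 100
    N4: 30+42 = 72 > 60
  N15 sheds 130 MW to N11, N5: 65 each.
    N11: 72+65 = 137 > 60
    N5: 60+65 = 125 ≤ 150
Round 2 — N11, N4 trip offline.
  N11 sheds 137 MW to N29, N5: 68 each (1 lost).
    N29: 62+68 = 130 > 100
    N5: 125+68 = 193 > 150
  N4 sheds 72 MW to N18, N29, N5: 24 each.
    N18: 112+24 = 136 ≤ 140
    N29: 130+24 = 154 > 100
    N5: 193+24 = 217 > 150
Round 3 — N29, N5 trip offline.
  N29 sheds 154 MW: no online neighbours, lost.
  N5 sheds 217 MW: no online neighbours, lost.
No further trips.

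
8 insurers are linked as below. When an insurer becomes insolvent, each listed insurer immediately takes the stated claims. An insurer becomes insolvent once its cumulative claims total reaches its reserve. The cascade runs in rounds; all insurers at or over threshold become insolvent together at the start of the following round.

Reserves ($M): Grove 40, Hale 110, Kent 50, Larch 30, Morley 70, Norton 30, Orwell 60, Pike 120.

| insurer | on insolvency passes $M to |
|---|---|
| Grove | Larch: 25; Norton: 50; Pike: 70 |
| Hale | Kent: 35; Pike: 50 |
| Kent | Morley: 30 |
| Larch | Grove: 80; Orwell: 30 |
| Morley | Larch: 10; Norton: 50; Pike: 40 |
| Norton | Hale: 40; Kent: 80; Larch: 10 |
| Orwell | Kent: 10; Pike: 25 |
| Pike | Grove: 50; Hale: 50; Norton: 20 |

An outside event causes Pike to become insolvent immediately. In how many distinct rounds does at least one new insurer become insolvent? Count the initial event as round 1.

4

Round 1 — Pike becomes insolvent (initial).
  Grove: +50 → 50 ≥ 40
  Hale: +50 → 50 < 110
  Norton: +20 → 20 < 30
Round 2 — Grove becomes insolvent.
  Larch: +25 → 25 < 30
  Norton: +50 → 70 ≥ 30
Round 3 — Norton becomes insolvent.
  Hale: +40 → 90 < 110
  Kent: +80 → 80 ≥ 50
  Larch: +10 → 35 ≥ 30
Round 4 — Kent, Larch become insolvent.
  Morley: +30 → 30 < 70
  Orwell: +30 → 30 < 60
No further insolvencies.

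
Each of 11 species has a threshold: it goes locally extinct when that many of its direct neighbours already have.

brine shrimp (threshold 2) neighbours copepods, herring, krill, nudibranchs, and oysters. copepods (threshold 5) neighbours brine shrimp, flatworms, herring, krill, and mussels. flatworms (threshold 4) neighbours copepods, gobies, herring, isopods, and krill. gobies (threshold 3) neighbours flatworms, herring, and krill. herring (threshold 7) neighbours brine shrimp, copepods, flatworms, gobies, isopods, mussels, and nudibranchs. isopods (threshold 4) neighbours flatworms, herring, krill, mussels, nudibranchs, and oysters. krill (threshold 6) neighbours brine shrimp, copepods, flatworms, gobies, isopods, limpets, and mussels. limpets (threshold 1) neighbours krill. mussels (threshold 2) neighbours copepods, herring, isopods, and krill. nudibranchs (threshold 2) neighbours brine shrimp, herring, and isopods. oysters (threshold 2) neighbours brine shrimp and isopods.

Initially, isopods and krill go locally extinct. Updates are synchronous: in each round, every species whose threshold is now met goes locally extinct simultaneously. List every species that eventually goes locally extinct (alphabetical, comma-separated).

isopods, krill, limpets, mussels

Round 1 — isopods, krill go locally extinct (initial).
Round 2 — checking thresholds:
  brine shrimp: 1 of 5 neighbours < 2, below threshold.
  copepods: 1 of 5 neighbours < 5, below threshold.
  flatworms: 2 of 5 neighbours < 4, below threshold.
  gobies: 1 of 3 neighbours < 3, below threshold.
  herring: 1 of 7 neighbours < 7, below threshold.
  limpets: 1 of 1 neighbours ≥ 1, goes locally extinct.
  mussels: 2 of 4 neighbours ≥ 2, goes locally extinct.
  nudibranchs: 1 of 3 neighbours < 2, below threshold.
  oysters: 1 of 2 neighbours < 2, below threshold.
Round 3 — no new extinctions; cascade stops.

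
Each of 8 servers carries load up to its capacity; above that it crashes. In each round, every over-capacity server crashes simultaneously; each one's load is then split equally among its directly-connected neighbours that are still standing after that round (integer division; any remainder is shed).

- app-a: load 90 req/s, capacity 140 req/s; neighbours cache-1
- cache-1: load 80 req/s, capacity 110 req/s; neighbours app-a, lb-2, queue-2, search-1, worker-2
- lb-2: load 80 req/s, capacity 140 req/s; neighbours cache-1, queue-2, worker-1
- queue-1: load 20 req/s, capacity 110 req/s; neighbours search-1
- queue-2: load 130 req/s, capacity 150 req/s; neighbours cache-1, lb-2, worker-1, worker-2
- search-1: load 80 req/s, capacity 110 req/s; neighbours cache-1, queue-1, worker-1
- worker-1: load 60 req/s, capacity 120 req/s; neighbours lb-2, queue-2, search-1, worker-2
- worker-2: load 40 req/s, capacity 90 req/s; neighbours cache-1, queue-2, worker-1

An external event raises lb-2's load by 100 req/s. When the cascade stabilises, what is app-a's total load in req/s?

136

Round 1 — lb-2 at 180 > 140. lb-2 crashes.
  lb-2 sheds 180 req/s to cache-1, queue-2, worker-1: 60 each.
    cache-1: 80+60 = 140 > 110
    queue-2: 130+60 = 190 > 150
    worker-1: 60+60 = 120 ≤ 120
Round 2 — cache-1, queue-2 crash.
  cache-1 sheds 140 req/s to app-a, search-1, worker-2: 46 each (2 lost).
    app-a: 90+46 = 136 ≤ 140
    search-1: 80+46 = 126 > 110
    worker-2: 40+46 = 86 ≤ 90
  queue-2 sheds 190 req/s to worker-1, worker-2: 95 each.
    worker-1: 120+95 = 215 > 120
    worker-2: 86+95 = 181 > 90
Round 3 — search-1, worker-1, worker-2 crash.
  search-1 sheds 126 req/s to queue-1: 126 each.
    queue-1: 20+126 = 146 > 110
  worker-1 sheds 215 req/s: no online neighbours, lost.
  worker-2 sheds 181 req/s: no online neighbours, lost.
Round 4 — queue-1 crashes.
  queue-1 sheds 146 req/s: no online neighbours, lost.
No further crashes.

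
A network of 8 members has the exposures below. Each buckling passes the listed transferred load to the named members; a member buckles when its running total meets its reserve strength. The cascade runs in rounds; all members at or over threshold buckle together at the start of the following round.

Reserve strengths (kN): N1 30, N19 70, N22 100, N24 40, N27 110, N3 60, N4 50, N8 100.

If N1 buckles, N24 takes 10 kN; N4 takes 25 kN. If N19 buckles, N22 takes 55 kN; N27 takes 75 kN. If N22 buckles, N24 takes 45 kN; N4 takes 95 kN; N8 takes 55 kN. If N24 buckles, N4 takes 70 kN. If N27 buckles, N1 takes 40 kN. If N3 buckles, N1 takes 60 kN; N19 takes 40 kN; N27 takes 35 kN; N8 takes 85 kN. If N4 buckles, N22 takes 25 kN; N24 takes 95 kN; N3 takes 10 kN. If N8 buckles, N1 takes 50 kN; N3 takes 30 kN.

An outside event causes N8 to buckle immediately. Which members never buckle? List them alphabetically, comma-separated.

N19, N22, N24, N27, N3, N4

Round 1 — N8 buckles (initial).
  N1: +50 → 50 ≥ 30
  N3: +30 → 30 < 60
Round 2 — N1 buckles.
  N24: +10 → 10 < 40
  N4: +25 → 25 < 50
No further bucklings.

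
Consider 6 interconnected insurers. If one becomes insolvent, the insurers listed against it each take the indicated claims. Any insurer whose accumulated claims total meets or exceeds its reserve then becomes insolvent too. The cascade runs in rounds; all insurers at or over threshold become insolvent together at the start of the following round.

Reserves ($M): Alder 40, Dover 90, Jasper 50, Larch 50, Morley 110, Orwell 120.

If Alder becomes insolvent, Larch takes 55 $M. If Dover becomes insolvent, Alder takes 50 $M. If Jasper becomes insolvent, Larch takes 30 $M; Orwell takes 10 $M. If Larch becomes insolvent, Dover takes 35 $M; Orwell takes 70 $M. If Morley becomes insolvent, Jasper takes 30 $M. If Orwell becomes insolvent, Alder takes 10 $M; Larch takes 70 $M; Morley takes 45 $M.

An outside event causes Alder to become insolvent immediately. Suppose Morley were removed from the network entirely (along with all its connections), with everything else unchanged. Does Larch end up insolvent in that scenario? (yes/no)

yes

With Morley removed:
Round 1 — Alder becomes insolvent (initial).
  Larch: +55 → 55 ≥ 50
Round 2 — Larch becomes insolvent.
  Dover: +35 → 35 < 90
  Orwell: +70 → 70 < 120
No further insolvencies.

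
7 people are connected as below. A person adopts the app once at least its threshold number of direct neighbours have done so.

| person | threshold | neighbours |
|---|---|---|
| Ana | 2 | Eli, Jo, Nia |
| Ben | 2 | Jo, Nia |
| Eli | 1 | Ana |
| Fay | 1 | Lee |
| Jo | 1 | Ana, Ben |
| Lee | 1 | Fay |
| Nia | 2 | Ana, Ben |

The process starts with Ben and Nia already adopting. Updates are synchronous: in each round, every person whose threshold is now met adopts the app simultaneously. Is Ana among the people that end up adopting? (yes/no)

Round 1 — Ben, Nia adopt the app (initial).
Round 2 — checking thresholds:
  Ana: 1 of 3 neighbours < 2, below threshold.
  Jo: 1 of 2 neighbours ≥ 1, adopts the app.
Round 3 — checking thresholds:
  Ana: 2 of 3 neighbours ≥ 2, adopts the app.
Round 4 — checking thresholds:
  Eli: 1 of 1 neighbours ≥ 1, adopts the app.
Round 5 — no new adoptions; cascade stops.

yes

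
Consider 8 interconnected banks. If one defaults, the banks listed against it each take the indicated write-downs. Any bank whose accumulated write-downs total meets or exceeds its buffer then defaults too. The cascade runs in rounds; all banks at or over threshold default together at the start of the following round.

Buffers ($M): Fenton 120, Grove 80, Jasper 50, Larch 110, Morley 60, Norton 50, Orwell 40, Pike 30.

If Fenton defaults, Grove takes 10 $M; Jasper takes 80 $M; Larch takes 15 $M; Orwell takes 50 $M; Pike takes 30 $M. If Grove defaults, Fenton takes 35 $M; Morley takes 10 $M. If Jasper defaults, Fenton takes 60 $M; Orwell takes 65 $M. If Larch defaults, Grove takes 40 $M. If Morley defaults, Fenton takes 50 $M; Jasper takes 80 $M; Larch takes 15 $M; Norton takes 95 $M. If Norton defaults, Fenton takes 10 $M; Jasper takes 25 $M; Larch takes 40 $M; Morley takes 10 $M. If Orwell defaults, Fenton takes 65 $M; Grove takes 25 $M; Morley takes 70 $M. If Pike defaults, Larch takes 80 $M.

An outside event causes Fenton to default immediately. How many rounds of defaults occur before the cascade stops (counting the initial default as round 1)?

4

Round 1 — Fenton defaults (initial).
  Grove: +10 → 10 < 80
  Jasper: +80 → 80 ≥ 50
  Larch: +15 → 15 < 110
  Orwell: +50 → 50 ≥ 40
  Pike: +30 → 30 ≥ 30
Round 2 — Jasper, Orwell, Pike default.
  Grove: +25 → 35 < 80
  Larch: +80 → 95 < 110
  Morley: +70 → 70 ≥ 60
Round 3 — Morley defaults.
  Larch: +15 → 110 ≥ 110
  Norton: +95 → 95 ≥ 50
Round 4 — Larch, Norton default.
  Grove: +40 → 75 < 80
No further defaults.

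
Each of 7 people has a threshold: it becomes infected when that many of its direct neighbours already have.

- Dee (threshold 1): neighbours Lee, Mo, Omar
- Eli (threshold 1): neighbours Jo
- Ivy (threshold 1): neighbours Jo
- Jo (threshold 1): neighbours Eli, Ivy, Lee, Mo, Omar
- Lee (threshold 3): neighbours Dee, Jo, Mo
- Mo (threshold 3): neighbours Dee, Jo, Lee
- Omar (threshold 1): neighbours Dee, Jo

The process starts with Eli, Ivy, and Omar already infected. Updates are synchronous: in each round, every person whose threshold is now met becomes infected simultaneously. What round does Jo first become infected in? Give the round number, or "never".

Round 1 — Eli, Ivy, Omar become infected (initial).
Round 2 — checking thresholds:
  Dee: 1 of 3 neighbours ≥ 1, becomes infected.
  Jo: 3 of 5 neighbours ≥ 1, becomes infected.
Round 3 — no new infections; cascade stops.

2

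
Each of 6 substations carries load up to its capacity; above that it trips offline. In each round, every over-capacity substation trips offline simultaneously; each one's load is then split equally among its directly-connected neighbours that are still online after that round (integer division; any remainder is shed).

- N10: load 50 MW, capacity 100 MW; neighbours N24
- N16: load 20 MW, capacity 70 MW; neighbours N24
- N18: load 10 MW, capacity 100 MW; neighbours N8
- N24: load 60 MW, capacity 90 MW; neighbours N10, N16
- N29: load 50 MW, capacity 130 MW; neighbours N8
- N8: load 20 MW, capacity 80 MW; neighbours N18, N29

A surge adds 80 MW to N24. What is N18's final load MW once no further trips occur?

10

Round 1 — N24 at 140 > 90. N24 trips offline.
  N24 sheds 140 MW to N10, N16: 70 each.
    N10: 50+70 = 120 > 100
    N16: 20+70 = 90 > 70
Round 2 — N10, N16 trip offline.
  N10 sheds 120 MW: no online neighbours, lost.
  N16 sheds 90 MW: no online neighbours, lost.
No further trips.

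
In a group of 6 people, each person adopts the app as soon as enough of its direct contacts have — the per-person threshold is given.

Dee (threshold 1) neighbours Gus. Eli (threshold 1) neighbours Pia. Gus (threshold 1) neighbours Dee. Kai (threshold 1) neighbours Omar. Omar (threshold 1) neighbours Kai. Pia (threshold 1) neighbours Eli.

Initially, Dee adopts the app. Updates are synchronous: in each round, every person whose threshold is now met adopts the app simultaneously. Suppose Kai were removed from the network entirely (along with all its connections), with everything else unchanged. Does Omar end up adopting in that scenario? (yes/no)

no

With Kai removed:
Round 1 — Dee adopts the app (initial).
Round 2 — checking thresholds:
  Gus: 1 of 1 neighbours ≥ 1, adopts the app.
Round 3 — no new adoptions; cascade stops.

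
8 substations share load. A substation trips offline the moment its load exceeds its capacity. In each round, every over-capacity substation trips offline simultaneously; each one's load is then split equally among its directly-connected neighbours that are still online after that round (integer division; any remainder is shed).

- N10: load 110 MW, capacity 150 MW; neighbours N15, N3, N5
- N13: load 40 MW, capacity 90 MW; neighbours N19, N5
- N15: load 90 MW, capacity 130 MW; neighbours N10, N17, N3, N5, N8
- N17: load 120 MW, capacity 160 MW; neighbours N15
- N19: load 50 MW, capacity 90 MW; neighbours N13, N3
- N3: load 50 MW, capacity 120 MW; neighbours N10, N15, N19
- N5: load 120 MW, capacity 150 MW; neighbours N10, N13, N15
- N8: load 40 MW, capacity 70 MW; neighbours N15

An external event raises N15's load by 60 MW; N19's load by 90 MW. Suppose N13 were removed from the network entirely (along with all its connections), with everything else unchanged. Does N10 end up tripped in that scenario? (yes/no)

With N13 removed:
Round 1 — N15 at 150 > 130; N19 at 140 > 90. N15, N19 trip offline.
  N15 sheds 150 MW to N10, N17, N3, N5, N8: 30 each.
    N10: 110+30 = 140 ≤ 150
    N17: 120+30 = 150 ≤ 160
    N3: 50+30 = 80 ≤ 120
    N5: 120+30 = 150 ≤ 150
    N8: 40+30 = 70 ≤ 70
  N19 sheds 140 MW to N3: 140 each.
    N3: 80+140 = 220 > 120
Round 2 — N3 trips offline.
  N3 sheds 220 MW to N10: 220 each.
    N10: 140+220 = 360 > 150
Round 3 — N10 trips offline.
  N10 sheds 360 MW to N5: 360 each.
    N5: 150+360 = 510 > 150
Round 4 — N5 trips offline.
  N5 sheds 510 MW: no online neighbours, lost.
No further trips.

yes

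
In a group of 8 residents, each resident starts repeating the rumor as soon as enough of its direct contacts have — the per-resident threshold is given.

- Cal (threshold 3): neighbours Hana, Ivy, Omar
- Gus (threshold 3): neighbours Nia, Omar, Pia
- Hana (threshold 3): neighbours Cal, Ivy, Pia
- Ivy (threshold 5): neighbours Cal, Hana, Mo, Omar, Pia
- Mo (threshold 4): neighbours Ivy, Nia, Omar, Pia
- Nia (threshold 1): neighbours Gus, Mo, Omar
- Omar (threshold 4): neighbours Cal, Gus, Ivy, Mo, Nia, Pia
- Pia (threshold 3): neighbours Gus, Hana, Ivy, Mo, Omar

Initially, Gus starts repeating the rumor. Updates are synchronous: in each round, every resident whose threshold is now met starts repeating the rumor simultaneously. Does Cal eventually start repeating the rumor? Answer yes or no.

no

Round 1 — Gus starts repeating the rumor (initial).
Round 2 — checking thresholds:
  Nia: 1 of 3 neighbours ≥ 1, starts repeating the rumor.
  Omar: 1 of 6 neighbours < 4, below threshold.
  Pia: 1 of 5 neighbours < 3, below threshold.
Round 3 — no new spreads; cascade stops.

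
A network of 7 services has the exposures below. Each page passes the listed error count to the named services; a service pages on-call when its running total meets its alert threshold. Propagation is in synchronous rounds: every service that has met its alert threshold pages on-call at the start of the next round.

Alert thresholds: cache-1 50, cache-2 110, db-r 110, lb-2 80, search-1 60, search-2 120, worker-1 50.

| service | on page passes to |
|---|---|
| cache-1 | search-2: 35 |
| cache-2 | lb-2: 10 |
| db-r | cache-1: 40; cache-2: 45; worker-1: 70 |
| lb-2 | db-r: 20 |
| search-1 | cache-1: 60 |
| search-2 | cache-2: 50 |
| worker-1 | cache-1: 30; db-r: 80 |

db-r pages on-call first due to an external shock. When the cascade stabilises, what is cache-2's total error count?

Round 1 — db-r pages on-call (initial).
  cache-1: +40 → 40 < 50
  cache-2: +45 → 45 < 110
  worker-1: +70 → 70 ≥ 50
Round 2 — worker-1 pages on-call.
  cache-1: +30 → 70 ≥ 50
Round 3 — cache-1 pages on-call.
  search-2: +35 → 35 < 120
No further pages.

45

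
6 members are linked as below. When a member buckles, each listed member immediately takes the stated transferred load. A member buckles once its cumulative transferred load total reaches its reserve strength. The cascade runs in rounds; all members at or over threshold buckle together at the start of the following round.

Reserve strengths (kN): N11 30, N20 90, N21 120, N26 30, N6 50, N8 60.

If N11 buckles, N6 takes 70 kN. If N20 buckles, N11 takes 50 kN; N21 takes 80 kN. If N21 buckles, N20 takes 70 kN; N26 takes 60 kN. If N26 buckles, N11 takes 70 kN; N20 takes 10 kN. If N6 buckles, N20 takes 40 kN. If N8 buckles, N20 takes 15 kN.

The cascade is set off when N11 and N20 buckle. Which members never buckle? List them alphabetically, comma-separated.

N21, N26, N8

Round 1 — N11, N20 buckle (initial).
  N21: +80 → 80 < 120
  N6: +70 → 70 ≥ 50
Round 2 — N6 buckles.
No further bucklings.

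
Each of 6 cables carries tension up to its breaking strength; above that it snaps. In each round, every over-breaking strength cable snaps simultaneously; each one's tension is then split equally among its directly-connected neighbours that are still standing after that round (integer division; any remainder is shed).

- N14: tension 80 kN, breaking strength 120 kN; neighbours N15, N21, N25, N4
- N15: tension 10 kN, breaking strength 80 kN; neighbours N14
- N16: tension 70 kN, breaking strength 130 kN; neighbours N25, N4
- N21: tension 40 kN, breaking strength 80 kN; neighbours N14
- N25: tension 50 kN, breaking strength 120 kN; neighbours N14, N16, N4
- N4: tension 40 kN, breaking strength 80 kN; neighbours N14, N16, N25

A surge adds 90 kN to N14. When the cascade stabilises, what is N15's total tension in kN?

52

Round 1 — N14 at 170 > 120. N14 snaps.
  N14 sheds 170 kN to N15, N21, N25, N4: 42 each (2 lost).
    N15: 10+42 = 52 ≤ 80
    N21: 40+42 = 82 > 80
    N25: 50+42 = 92 ≤ 120
    N4: 40+42 = 82 > 80
Round 2 — N21, N4 snap.
  N21 sheds 82 kN: no online neighbours, lost.
  N4 sheds 82 kN to N16, N25: 41 each.
    N16: 70+41 = 111 ≤ 130
    N25: 92+41 = 133 > 120
Round 3 — N25 snaps.
  N25 sheds 133 kN to N16: 133 each.
    N16: 111+133 = 244 > 130
Round 4 — N16 snaps.
  N16 sheds 244 kN: no online neighbours, lost.
No further breaks.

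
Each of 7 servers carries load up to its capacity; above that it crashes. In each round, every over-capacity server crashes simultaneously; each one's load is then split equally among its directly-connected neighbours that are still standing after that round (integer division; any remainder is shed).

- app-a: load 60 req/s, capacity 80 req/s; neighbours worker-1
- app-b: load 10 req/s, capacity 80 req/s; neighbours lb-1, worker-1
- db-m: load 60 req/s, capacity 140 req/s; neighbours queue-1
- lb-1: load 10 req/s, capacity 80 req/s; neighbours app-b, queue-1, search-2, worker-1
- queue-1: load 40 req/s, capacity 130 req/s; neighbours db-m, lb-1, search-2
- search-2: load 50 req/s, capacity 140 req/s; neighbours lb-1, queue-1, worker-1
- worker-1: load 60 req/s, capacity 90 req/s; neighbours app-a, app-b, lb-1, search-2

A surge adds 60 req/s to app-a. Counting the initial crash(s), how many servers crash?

Round 1 — app-a at 120 > 80. app-a crashes.
  app-a sheds 120 req/s to worker-1: 120 each.
    worker-1: 60+120 = 180 > 90
Round 2 — worker-1 crashes.
  worker-1 sheds 180 req/s to app-b, lb-1, search-2: 60 each.
    app-b: 10+60 = 70 ≤ 80
    lb-1: 10+60 = 70 ≤ 80
    search-2: 50+60 = 110 ≤ 140
No further crashes.

2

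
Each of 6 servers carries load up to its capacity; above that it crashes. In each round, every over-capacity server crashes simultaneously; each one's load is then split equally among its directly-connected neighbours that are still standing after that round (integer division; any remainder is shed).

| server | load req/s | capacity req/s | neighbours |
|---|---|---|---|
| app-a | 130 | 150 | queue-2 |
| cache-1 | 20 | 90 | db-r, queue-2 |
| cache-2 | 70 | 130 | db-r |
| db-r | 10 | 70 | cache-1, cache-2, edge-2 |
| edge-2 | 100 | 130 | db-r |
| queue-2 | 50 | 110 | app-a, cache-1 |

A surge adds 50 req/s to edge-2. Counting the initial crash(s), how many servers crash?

6

Round 1 — edge-2 at 150 > 130. edge-2 crashes.
  edge-2 sheds 150 req/s to db-r: 150 each.
    db-r: 10+150 = 160 > 70
Round 2 — db-r crashes.
  db-r sheds 160 req/s to cache-1, cache-2: 80 each.
    cache-1: 20+80 = 100 > 90
    cache-2: 70+80 = 150 > 130
Round 3 — cache-1, cache-2 crash.
  cache-1 sheds 100 req/s to queue-2: 100 each.
    queue-2: 50+100 = 150 > 110
  cache-2 sheds 150 req/s: no online neighbours, lost.
Round 4 — queue-2 crashes.
  queue-2 sheds 150 req/s to app-a: 150 each.
    app-a: 130+150 = 280 > 150
Round 5 — app-a crashes.
  app-a sheds 280 req/s: no online neighbours, lost.
No further crashes.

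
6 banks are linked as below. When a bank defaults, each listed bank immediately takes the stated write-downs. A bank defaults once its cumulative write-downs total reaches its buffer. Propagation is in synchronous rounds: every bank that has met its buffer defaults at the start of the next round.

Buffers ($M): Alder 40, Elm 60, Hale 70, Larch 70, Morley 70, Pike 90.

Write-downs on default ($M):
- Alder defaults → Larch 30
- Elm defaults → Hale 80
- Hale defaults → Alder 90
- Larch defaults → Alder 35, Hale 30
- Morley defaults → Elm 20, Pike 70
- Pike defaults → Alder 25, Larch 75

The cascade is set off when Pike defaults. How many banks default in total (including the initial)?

Round 1 — Pike defaults (initial).
  Alder: +25 → 25 < 40
  Larch: +75 → 75 ≥ 70
Round 2 — Larch defaults.
  Alder: +35 → 60 ≥ 40
  Hale: +30 → 30 < 70
Round 3 — Alder defaults.
No further defaults.

3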